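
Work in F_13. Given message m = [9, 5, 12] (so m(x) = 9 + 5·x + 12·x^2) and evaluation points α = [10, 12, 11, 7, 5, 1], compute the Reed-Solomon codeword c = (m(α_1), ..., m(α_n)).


c = [11, 3, 8, 8, 9, 0]

Message polynomial: m(x) = 9 + 5·x + 12·x^2 (mod 13).
For each evaluation point α_i, compute m(α_i) mod 13:
  α_1 = 10: Horner steps 12 → 8 → 11, so m(10) = 11.
  α_2 = 12: Horner steps 12 → 6 → 3, so m(12) = 3.
  α_3 = 11: Horner steps 12 → 7 → 8, so m(11) = 8.
  α_4 = 7: Horner steps 12 → 11 → 8, so m(7) = 8.
  α_5 = 5: Horner steps 12 → 0 → 9, so m(5) = 9.
  α_6 = 1: Horner steps 12 → 4 → 0, so m(1) = 0.
Codeword c = [11, 3, 8, 8, 9, 0] ∈ F_13^6.


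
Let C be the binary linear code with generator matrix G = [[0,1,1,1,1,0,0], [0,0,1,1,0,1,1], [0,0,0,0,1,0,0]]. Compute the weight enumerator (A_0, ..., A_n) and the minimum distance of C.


Weight distribution: A_0 = 1, A_1 = 1, A_3 = 2, A_4 = 3, A_5 = 1. Minimum distance d = 1.

Enumerate all 2^3 = 8 messages m ∈ F_2^3.
For each, compute codeword c = mG in F_2^7, then tally its weight.
  m = 000 → c = 0000000, weight = 0.
  m = 100 → c = 0111100, weight = 4.
  m = 010 → c = 0011011, weight = 4.
  m = 110 → c = 0100111, weight = 4.
  m = 001 → c = 0000100, weight = 1.
  m = 101 → c = 0111000, weight = 3.
  m = 011 → c = 0011111, weight = 5.
  m = 111 → c = 0100011, weight = 3.
Tally weights:
  weight 0: 1 codewords.
  weight 1: 1 codewords.
  weight 3: 2 codewords.
  weight 4: 3 codewords.
  weight 5: 1 codewords.
Minimum distance d = smallest w > 0 with A_w > 0 = 1.
Sanity: Σ A_w = 8 = 2^3 = 8 ✓.


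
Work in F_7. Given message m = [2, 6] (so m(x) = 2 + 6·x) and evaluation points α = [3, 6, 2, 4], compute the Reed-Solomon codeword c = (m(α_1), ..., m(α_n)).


c = [6, 3, 0, 5]

Message polynomial: m(x) = 2 + 6·x (mod 7).
For each evaluation point α_i, compute m(α_i) mod 7:
  α_1 = 3: Horner steps 6 → 6, so m(3) = 6.
  α_2 = 6: Horner steps 6 → 3, so m(6) = 3.
  α_3 = 2: Horner steps 6 → 0, so m(2) = 0.
  α_4 = 4: Horner steps 6 → 5, so m(4) = 5.
Codeword c = [6, 3, 0, 5] ∈ F_7^4.


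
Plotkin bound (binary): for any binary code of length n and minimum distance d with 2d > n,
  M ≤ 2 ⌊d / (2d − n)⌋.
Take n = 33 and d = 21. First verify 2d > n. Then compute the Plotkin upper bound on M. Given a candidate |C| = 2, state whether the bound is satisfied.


Plotkin bound M ≤ 4; given |C| = 2 ≤ bound (satisfied).

Check applicability: 2d = 42, n = 33.
2d − n = 9 > 0, so Plotkin applies.
Compute d/(2d−n) = 21/9 ≈ 2.3333.
⌊d/(2d−n)⌋ = 2.
Plotkin bound: M ≤ 2·2 = 4.
Given |C| = 2, check: satisfied.
This |C| is below the Plotkin bound.


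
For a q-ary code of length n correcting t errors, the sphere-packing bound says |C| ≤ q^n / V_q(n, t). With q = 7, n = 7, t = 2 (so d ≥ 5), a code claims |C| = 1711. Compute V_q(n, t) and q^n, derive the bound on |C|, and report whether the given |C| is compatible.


V_q(n, t) = 799, q^n = 823543, Hamming bound = 1030, |C| = 1711 > bound (violated).

Step 1: Compute V_q(n, t) = Σ_{j=0}^2 C(n, j) (q−1)^j.
  j = 0: C(7,0)·(6)^0 = 1·1 = 1.
  j = 1: C(7,1)·(6)^1 = 7·6 = 42.
  j = 2: C(7,2)·(6)^2 = 21·36 = 756.
  V_q(n, t) = 1 + 42 + 756 = 799.
Step 2: q^n = 7^7 = 823543.
Step 3: Hamming bound ⌊q^n / V_q(n,t)⌋ = ⌊823543/799⌋ = 1030.
Step 4: Compare |C| = 1711 to 1030: violated.
The claimed |C| lies above the Hamming bound, so no 7-ary code of length 7 with d ≥ 5 can have 1711 codewords.


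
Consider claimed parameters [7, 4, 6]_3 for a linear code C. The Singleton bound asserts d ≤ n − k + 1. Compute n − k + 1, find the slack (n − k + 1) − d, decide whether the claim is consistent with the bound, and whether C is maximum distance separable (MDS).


Singleton RHS = n − k + 1 = 4, slack = -2, bound violated (no such code; not MDS).

Singleton bound: d ≤ n − k + 1.
Here n = 7, k = 4, so n − k + 1 = 4.
Given d = 6, check d ≤ 4: NO.
Slack = (n − k + 1) − d = -2.
The slack is negative: d = 6 exceeds n − k + 1 = 4 by 2, so the Singleton bound is violated and no linear [7, 4, 6]_3 code can exist. In particular it is not MDS (MDS requires d = n − k + 1 exactly).
Description: the claimed parameters are [7, 4, 6]_3; such a code would be impossible (violates the Singleton bound).


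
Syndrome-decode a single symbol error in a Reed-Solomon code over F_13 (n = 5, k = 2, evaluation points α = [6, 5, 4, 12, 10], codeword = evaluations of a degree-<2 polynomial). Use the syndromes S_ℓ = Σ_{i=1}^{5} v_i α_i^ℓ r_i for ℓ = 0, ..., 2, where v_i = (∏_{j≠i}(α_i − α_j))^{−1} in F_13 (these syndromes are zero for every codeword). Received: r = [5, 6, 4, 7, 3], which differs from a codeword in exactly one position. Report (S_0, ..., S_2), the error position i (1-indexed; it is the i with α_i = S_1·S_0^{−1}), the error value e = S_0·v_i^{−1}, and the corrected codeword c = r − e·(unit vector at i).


S = (4, 11, 1), error at position 1, error magnitude e = 10, c = [8, 6, 4, 7, 3].

Step 1: column multipliers v_i = (∏_{j≠i}(α_i − α_j))^{−1} mod 13.
  i = 1 (α = 6): (6−5)(6−4)(6−12)(6−10) = 1·2·(−6)·(−4) = 48 ≡ 9, so v_1 = 9^{−1} = 3 (mod 13).
  i = 2 (α = 5): (5−6)(5−4)(5−12)(5−10) = (−1)·1·(−7)·(−5) = −35 ≡ 4, so v_2 = 4^{−1} = 10 (mod 13).
  i = 3 (α = 4): (4−6)(4−5)(4−12)(4−10) = (−2)·(−1)·(−8)·(−6) = 96 ≡ 5, so v_3 = 5^{−1} = 8 (mod 13).
  i = 4 (α = 12): (12−6)(12−5)(12−4)(12−10) = 6·7·8·2 = 672 ≡ 9, so v_4 = 9^{−1} = 3 (mod 13).
  i = 5 (α = 10): (10−6)(10−5)(10−4)(10−12) = 4·5·6·(−2) = −240 ≡ 7, so v_5 = 7^{−1} = 2 (mod 13).
  v = [3, 10, 8, 3, 2].
Step 2: syndromes of r = [5, 6, 4, 7, 3] (all sums mod 13).
  S_0 = Σ v_i r_i = 3·5 + 10·6 + 8·4 + 3·7 + 2·3 = 134 ≡ 4.
  S_1 = Σ v_i α_i r_i = 3·6·5 + 10·5·6 + 8·4·4 + 3·12·7 + 2·10·3 = 830 ≡ 11.
  α_i^2 mod 13 = [10, 12, 3, 1, 9].
  S_2 = Σ v_i α_i^2 r_i = 3·10·5 + 10·12·6 + 8·3·4 + 3·1·7 + 2·9·3 = 1041 ≡ 1.
  S = (4, 11, 1) ≠ 0, so r is not a codeword (an error is present).
Step 3: locate the error. For a single error e at position i, S_ℓ = v_i·e·α_i^ℓ, so α_err = S_1/S_0.
  S_0^{−1} = 4^{−1} = 10 (mod 13), so α_err = 11·10 = 110 ≡ 6 = α_1. Error position i = 1.
  Consistency check: S_2/S_1 = 1·6 = 6 ≡ 6 = α_err ✓ (single-error assumption holds).
Step 4: error magnitude e = S_0/v_1 = S_0·∏_{j≠1}(α_1 − α_j) = 4·9 = 36 ≡ 10 (mod 13).
Step 5: correct position 1: c_1 = r_1 − e = 5 − 10 ≡ 8 (mod 13). Hence c = [8, 6, 4, 7, 3].
  Check: interpolating c through the α_i gives m(x) = 9 + 2·x (degree < 2) with m(α_i) = c_i for every i, so c is indeed a codeword.


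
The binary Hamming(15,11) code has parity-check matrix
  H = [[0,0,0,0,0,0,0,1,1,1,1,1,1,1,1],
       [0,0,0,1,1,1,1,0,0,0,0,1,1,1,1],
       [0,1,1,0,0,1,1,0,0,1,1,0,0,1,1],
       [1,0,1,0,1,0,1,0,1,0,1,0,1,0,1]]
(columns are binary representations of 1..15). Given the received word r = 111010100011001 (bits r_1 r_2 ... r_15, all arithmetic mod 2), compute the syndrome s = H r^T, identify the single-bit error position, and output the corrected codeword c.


s = (1, 0, 1, 0)^T, error position = 10, corrected codeword c = 111010100111001

Compute s = H r^T mod 2 one row at a time:
  s_1 = 0 + 0 + 0 + 1 + 1 + 0 + 0 + 1 = 3 ≡ 1 (mod 2).
  s_2 = 0 + 1 + 0 + 1 + 1 + 0 + 0 + 1 = 4 ≡ 0 (mod 2).
  s_3 = 1 + 1 + 0 + 1 + 0 + 1 + 0 + 1 = 5 ≡ 1 (mod 2).
  s_4 = 1 + 1 + 1 + 1 + 0 + 1 + 0 + 1 = 6 ≡ 0 (mod 2).
s = (1, 0, 1, 0)^T — this equals column 10 of H (binary 1010), so error is at position 10.
Correct: flip bit 10 of r = 111010100011001 to get c = 111010100111001.


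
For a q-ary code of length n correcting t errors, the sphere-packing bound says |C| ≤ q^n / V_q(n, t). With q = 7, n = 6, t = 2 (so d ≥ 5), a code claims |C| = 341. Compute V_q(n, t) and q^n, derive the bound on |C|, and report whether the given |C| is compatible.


V_q(n, t) = 577, q^n = 117649, Hamming bound = 203, |C| = 341 > bound (violated).

Step 1: Compute V_q(n, t) = Σ_{j=0}^2 C(n, j) (q−1)^j.
  j = 0: C(6,0)·(6)^0 = 1·1 = 1.
  j = 1: C(6,1)·(6)^1 = 6·6 = 36.
  j = 2: C(6,2)·(6)^2 = 15·36 = 540.
  V_q(n, t) = 1 + 36 + 540 = 577.
Step 2: q^n = 7^6 = 117649.
Step 3: Hamming bound ⌊q^n / V_q(n,t)⌋ = ⌊117649/577⌋ = 203.
Step 4: Compare |C| = 341 to 203: violated.
The claimed |C| lies above the Hamming bound, so no 7-ary code of length 6 with d ≥ 5 can have 341 codewords.


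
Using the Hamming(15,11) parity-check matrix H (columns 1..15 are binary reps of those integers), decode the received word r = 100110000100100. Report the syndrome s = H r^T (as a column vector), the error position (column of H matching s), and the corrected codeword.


s = (0, 1, 1, 1)^T, error position = 7, corrected codeword c = 100110100100100

Compute s = H r^T mod 2 one row at a time:
  s_1 = 0 + 0 + 1 + 0 + 0 + 1 + 0 + 0 = 2 ≡ 0 (mod 2).
  s_2 = 1 + 1 + 0 + 0 + 0 + 1 + 0 + 0 = 3 ≡ 1 (mod 2).
  s_3 = 0 + 0 + 0 + 0 + 1 + 0 + 0 + 0 = 1 ≡ 1 (mod 2).
  s_4 = 1 + 0 + 1 + 0 + 0 + 0 + 1 + 0 = 3 ≡ 1 (mod 2).
s = (0, 1, 1, 1)^T — this equals column 7 of H (binary 0111), so error is at position 7.
Correct: flip bit 7 of r = 100110000100100 to get c = 100110100100100.


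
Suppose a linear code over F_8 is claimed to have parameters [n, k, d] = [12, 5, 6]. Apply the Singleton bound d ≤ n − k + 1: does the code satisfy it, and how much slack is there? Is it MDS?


Singleton RHS = n − k + 1 = 8, slack = 2, bound satisfied, not MDS.

Singleton bound: d ≤ n − k + 1.
Here n = 12, k = 5, so n − k + 1 = 8.
Given d = 6, check d ≤ 8: YES.
Slack = (n − k + 1) − d = 2.
The code is NOT MDS (slack = 2 > 0).
Description: the claimed parameters are [12, 5, 6]_8; such a code would be non-MDS.


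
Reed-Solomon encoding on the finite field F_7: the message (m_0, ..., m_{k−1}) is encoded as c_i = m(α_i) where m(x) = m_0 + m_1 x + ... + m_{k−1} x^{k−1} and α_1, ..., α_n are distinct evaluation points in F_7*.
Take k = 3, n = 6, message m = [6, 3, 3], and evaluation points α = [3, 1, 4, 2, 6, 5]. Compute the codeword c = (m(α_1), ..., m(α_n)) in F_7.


c = [0, 5, 3, 3, 6, 5]

Message polynomial: m(x) = 6 + 3·x + 3·x^2 (mod 7).
For each evaluation point α_i, compute m(α_i) mod 7:
  α_1 = 3: Horner steps 3 → 5 → 0, so m(3) = 0.
  α_2 = 1: Horner steps 3 → 6 → 5, so m(1) = 5.
  α_3 = 4: Horner steps 3 → 1 → 3, so m(4) = 3.
  α_4 = 2: Horner steps 3 → 2 → 3, so m(2) = 3.
  α_5 = 6: Horner steps 3 → 0 → 6, so m(6) = 6.
  α_6 = 5: Horner steps 3 → 4 → 5, so m(5) = 5.
Codeword c = [0, 5, 3, 3, 6, 5] ∈ F_7^6.


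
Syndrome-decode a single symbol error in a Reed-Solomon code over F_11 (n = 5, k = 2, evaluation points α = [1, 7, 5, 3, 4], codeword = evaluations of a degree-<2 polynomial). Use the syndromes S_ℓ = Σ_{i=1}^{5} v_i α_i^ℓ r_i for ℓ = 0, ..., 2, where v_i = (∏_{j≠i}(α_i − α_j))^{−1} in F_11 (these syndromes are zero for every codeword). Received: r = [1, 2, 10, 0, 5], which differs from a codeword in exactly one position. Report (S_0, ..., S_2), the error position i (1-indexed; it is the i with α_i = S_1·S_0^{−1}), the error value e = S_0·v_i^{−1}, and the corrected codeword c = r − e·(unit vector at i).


S = (4, 6, 9), error at position 2, error magnitude e = 4, c = [1, 9, 10, 0, 5].

Step 1: column multipliers v_i = (∏_{j≠i}(α_i − α_j))^{−1} mod 11.
  i = 1 (α = 1): (1−7)(1−5)(1−3)(1−4) = (−6)·(−4)·(−2)·(−3) = 144 ≡ 1, so v_1 = 1^{−1} = 1 (mod 11).
  i = 2 (α = 7): (7−1)(7−5)(7−3)(7−4) = 6·2·4·3 = 144 ≡ 1, so v_2 = 1^{−1} = 1 (mod 11).
  i = 3 (α = 5): (5−1)(5−7)(5−3)(5−4) = 4·(−2)·2·1 = −16 ≡ 6, so v_3 = 6^{−1} = 2 (mod 11).
  i = 4 (α = 3): (3−1)(3−7)(3−5)(3−4) = 2·(−4)·(−2)·(−1) = −16 ≡ 6, so v_4 = 6^{−1} = 2 (mod 11).
  i = 5 (α = 4): (4−1)(4−7)(4−5)(4−3) = 3·(−3)·(−1)·1 = 9 ≡ 9, so v_5 = 9^{−1} = 5 (mod 11).
  v = [1, 1, 2, 2, 5].
Step 2: syndromes of r = [1, 2, 10, 0, 5] (all sums mod 11).
  S_0 = Σ v_i r_i = 1·1 + 1·2 + 2·10 + 2·0 + 5·5 = 48 ≡ 4.
  S_1 = Σ v_i α_i r_i = 1·1·1 + 1·7·2 + 2·5·10 + 2·3·0 + 5·4·5 = 215 ≡ 6.
  α_i^2 mod 11 = [1, 5, 3, 9, 5].
  S_2 = Σ v_i α_i^2 r_i = 1·1·1 + 1·5·2 + 2·3·10 + 2·9·0 + 5·5·5 = 196 ≡ 9.
  S = (4, 6, 9) ≠ 0, so r is not a codeword (an error is present).
Step 3: locate the error. For a single error e at position i, S_ℓ = v_i·e·α_i^ℓ, so α_err = S_1/S_0.
  S_0^{−1} = 4^{−1} = 3 (mod 11), so α_err = 6·3 = 18 ≡ 7 = α_2. Error position i = 2.
  Consistency check: S_2/S_1 = 9·2 = 18 ≡ 7 = α_err ✓ (single-error assumption holds).
Step 4: error magnitude e = S_0/v_2 = S_0·∏_{j≠2}(α_2 − α_j) = 4·1 = 4 ≡ 4 (mod 11).
Step 5: correct position 2: c_2 = r_2 − e = 2 − 4 ≡ 9 (mod 11). Hence c = [1, 9, 10, 0, 5].
  Check: interpolating c through the α_i gives m(x) = 7 + 5·x (degree < 2) with m(α_i) = c_i for every i, so c is indeed a codeword.


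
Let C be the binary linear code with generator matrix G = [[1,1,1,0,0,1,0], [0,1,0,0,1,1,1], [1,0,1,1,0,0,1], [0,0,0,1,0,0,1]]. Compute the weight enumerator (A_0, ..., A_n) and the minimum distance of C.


Weight distribution: A_0 = 1, A_2 = 5, A_4 = 7, A_6 = 3. Minimum distance d = 2.

Enumerate all 2^4 = 16 messages m ∈ F_2^4.
For each, compute codeword c = mG in F_2^7, then tally its weight.
  m = 0000 → c = 0000000, weight = 0.
  m = 1000 → c = 1110010, weight = 4.
  m = 0100 → c = 0100111, weight = 4.
  m = 1100 → c = 1010101, weight = 4.
  m = 0010 → c = 1011001, weight = 4.
  m = 1010 → c = 0101011, weight = 4.
  m = 0110 → c = 1111110, weight = 6.
  m = 1110 → c = 0001100, weight = 2.
  m = 0001 → c = 0001001, weight = 2.
  m = 1001 → c = 1111011, weight = 6.
  m = 0101 → c = 0101110, weight = 4.
  m = 1101 → c = 1011100, weight = 4.
  m = 0011 → c = 1010000, weight = 2.
  m = 1011 → c = 0100010, weight = 2.
  m = 0111 → c = 1110111, weight = 6.
  m = 1111 → c = 0000101, weight = 2.
Tally weights:
  weight 0: 1 codewords.
  weight 2: 5 codewords.
  weight 4: 7 codewords.
  weight 6: 3 codewords.
Minimum distance d = smallest w > 0 with A_w > 0 = 2.
Sanity: Σ A_w = 16 = 2^4 = 16 ✓.


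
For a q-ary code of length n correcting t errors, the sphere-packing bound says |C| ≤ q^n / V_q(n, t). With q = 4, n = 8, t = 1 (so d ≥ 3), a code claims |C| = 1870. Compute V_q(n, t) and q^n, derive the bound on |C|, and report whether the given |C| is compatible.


V_q(n, t) = 25, q^n = 65536, Hamming bound = 2621, |C| = 1870 ≤ bound (satisfied).

Step 1: Compute V_q(n, t) = Σ_{j=0}^1 C(n, j) (q−1)^j.
  j = 0: C(8,0)·(3)^0 = 1·1 = 1.
  j = 1: C(8,1)·(3)^1 = 8·3 = 24.
  V_q(n, t) = 1 + 24 = 25.
Step 2: q^n = 4^8 = 65536.
Step 3: Hamming bound ⌊q^n / V_q(n,t)⌋ = ⌊65536/25⌋ = 2621.
Step 4: Compare |C| = 1870 to 2621: satisfied.
The claimed |C| lies below the Hamming bound.


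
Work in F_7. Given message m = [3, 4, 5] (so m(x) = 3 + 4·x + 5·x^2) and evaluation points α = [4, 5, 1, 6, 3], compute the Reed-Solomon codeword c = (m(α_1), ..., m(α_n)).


c = [1, 1, 5, 4, 4]

Message polynomial: m(x) = 3 + 4·x + 5·x^2 (mod 7).
For each evaluation point α_i, compute m(α_i) mod 7:
  α_1 = 4: Horner steps 5 → 3 → 1, so m(4) = 1.
  α_2 = 5: Horner steps 5 → 1 → 1, so m(5) = 1.
  α_3 = 1: Horner steps 5 → 2 → 5, so m(1) = 5.
  α_4 = 6: Horner steps 5 → 6 → 4, so m(6) = 4.
  α_5 = 3: Horner steps 5 → 5 → 4, so m(3) = 4.
Codeword c = [1, 1, 5, 4, 4] ∈ F_7^5.


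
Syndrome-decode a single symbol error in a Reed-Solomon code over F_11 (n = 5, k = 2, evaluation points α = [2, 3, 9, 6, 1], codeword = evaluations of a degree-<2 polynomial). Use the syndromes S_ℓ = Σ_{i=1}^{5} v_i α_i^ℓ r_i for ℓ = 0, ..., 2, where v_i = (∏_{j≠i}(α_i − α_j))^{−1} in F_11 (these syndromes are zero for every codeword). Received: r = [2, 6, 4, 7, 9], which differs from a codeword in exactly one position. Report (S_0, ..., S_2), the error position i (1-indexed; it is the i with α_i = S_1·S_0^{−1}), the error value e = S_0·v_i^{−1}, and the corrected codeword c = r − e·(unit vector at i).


S = (1, 9, 4), error at position 3, error magnitude e = 7, c = [2, 6, 8, 7, 9].

Step 1: column multipliers v_i = (∏_{j≠i}(α_i − α_j))^{−1} mod 11.
  i = 1 (α = 2): (2−3)(2−9)(2−6)(2−1) = (−1)·(−7)·(−4)·1 = −28 ≡ 5, so v_1 = 5^{−1} = 9 (mod 11).
  i = 2 (α = 3): (3−2)(3−9)(3−6)(3−1) = 1·(−6)·(−3)·2 = 36 ≡ 3, so v_2 = 3^{−1} = 4 (mod 11).
  i = 3 (α = 9): (9−2)(9−3)(9−6)(9−1) = 7·6·3·8 = 1008 ≡ 7, so v_3 = 7^{−1} = 8 (mod 11).
  i = 4 (α = 6): (6−2)(6−3)(6−9)(6−1) = 4·3·(−3)·5 = −180 ≡ 7, so v_4 = 7^{−1} = 8 (mod 11).
  i = 5 (α = 1): (1−2)(1−3)(1−9)(1−6) = (−1)·(−2)·(−8)·(−5) = 80 ≡ 3, so v_5 = 3^{−1} = 4 (mod 11).
  v = [9, 4, 8, 8, 4].
Step 2: syndromes of r = [2, 6, 4, 7, 9] (all sums mod 11).
  S_0 = Σ v_i r_i = 9·2 + 4·6 + 8·4 + 8·7 + 4·9 = 166 ≡ 1.
  S_1 = Σ v_i α_i r_i = 9·2·2 + 4·3·6 + 8·9·4 + 8·6·7 + 4·1·9 = 768 ≡ 9.
  α_i^2 mod 11 = [4, 9, 4, 3, 1].
  S_2 = Σ v_i α_i^2 r_i = 9·4·2 + 4·9·6 + 8·4·4 + 8·3·7 + 4·1·9 = 620 ≡ 4.
  S = (1, 9, 4) ≠ 0, so r is not a codeword (an error is present).
Step 3: locate the error. For a single error e at position i, S_ℓ = v_i·e·α_i^ℓ, so α_err = S_1/S_0.
  S_0^{−1} = 1^{−1} = 1 (mod 11), so α_err = 9·1 = 9 ≡ 9 = α_3. Error position i = 3.
  Consistency check: S_2/S_1 = 4·5 = 20 ≡ 9 = α_err ✓ (single-error assumption holds).
Step 4: error magnitude e = S_0/v_3 = S_0·∏_{j≠3}(α_3 − α_j) = 1·7 = 7 ≡ 7 (mod 11).
Step 5: correct position 3: c_3 = r_3 − e = 4 − 7 ≡ 8 (mod 11). Hence c = [2, 6, 8, 7, 9].
  Check: interpolating c through the α_i gives m(x) = 5 + 4·x (degree < 2) with m(α_i) = c_i for every i, so c is indeed a codeword.


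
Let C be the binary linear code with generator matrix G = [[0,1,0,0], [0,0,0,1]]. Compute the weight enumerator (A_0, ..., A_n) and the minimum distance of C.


Weight distribution: A_0 = 1, A_1 = 2, A_2 = 1. Minimum distance d = 1.

Enumerate all 2^2 = 4 messages m ∈ F_2^2.
For each, compute codeword c = mG in F_2^4, then tally its weight.
  m = 00 → c = 0000, weight = 0.
  m = 10 → c = 0100, weight = 1.
  m = 01 → c = 0001, weight = 1.
  m = 11 → c = 0101, weight = 2.
Tally weights:
  weight 0: 1 codewords.
  weight 1: 2 codewords.
  weight 2: 1 codewords.
Minimum distance d = smallest w > 0 with A_w > 0 = 1.
Sanity: Σ A_w = 4 = 2^2 = 4 ✓.


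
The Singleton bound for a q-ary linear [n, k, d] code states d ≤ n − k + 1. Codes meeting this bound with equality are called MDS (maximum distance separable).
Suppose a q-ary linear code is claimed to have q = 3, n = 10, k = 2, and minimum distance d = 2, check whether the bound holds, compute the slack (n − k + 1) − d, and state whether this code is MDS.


Singleton RHS = n − k + 1 = 9, slack = 7, bound satisfied, not MDS.

Singleton bound: d ≤ n − k + 1.
Here n = 10, k = 2, so n − k + 1 = 9.
Given d = 2, check d ≤ 9: YES.
Slack = (n − k + 1) − d = 7.
The code is NOT MDS (slack = 7 > 0).
Description: the claimed parameters are [10, 2, 2]_3; such a code would be non-MDS.


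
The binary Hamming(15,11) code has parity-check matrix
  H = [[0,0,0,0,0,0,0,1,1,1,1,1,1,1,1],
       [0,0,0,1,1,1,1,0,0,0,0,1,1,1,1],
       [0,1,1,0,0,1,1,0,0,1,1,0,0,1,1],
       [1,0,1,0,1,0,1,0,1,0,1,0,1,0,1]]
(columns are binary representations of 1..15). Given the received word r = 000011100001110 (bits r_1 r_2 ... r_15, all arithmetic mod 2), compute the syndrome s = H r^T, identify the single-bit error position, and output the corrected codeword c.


s = (1, 0, 1, 1)^T, error position = 11, corrected codeword c = 000011100011110

Compute s = H r^T mod 2 one row at a time:
  s_1 = 0 + 0 + 0 + 0 + 1 + 1 + 1 + 0 = 3 ≡ 1 (mod 2).
  s_2 = 0 + 1 + 1 + 1 + 1 + 1 + 1 + 0 = 6 ≡ 0 (mod 2).
  s_3 = 0 + 0 + 1 + 1 + 0 + 0 + 1 + 0 = 3 ≡ 1 (mod 2).
  s_4 = 0 + 0 + 1 + 1 + 0 + 0 + 1 + 0 = 3 ≡ 1 (mod 2).
s = (1, 0, 1, 1)^T — this equals column 11 of H (binary 1011), so error is at position 11.
Correct: flip bit 11 of r = 000011100001110 to get c = 000011100011110.


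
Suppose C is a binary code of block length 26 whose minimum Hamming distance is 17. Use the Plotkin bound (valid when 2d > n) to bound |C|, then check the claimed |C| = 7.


Plotkin bound M ≤ 4; given |C| = 7 > bound (violated).

Check applicability: 2d = 34, n = 26.
2d − n = 8 > 0, so Plotkin applies.
Compute d/(2d−n) = 17/8 ≈ 2.1250.
⌊d/(2d−n)⌋ = 2.
Plotkin bound: M ≤ 2·2 = 4.
Given |C| = 7, check: VIOLATED.
This |C| is above the Plotkin bound, so no binary code with n = 26, d = 17 and 7 codewords exists.


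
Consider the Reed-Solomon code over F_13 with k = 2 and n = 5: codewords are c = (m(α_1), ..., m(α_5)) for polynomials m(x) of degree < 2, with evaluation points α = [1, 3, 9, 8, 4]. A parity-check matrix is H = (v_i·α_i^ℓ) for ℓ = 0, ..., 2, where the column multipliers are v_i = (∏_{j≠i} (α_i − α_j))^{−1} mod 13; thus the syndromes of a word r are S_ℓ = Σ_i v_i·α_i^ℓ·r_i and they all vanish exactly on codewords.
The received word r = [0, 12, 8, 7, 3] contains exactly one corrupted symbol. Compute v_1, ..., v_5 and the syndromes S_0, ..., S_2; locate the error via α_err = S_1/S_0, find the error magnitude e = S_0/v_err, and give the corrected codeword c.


S = (2, 6, 5), error at position 2, error magnitude e = 10, c = [0, 2, 8, 7, 3].

Step 1: column multipliers v_i = (∏_{j≠i}(α_i − α_j))^{−1} mod 13.
  i = 1 (α = 1): (1−3)(1−9)(1−8)(1−4) = (−2)·(−8)·(−7)·(−3) = 336 ≡ 11, so v_1 = 11^{−1} = 6 (mod 13).
  i = 2 (α = 3): (3−1)(3−9)(3−8)(3−4) = 2·(−6)·(−5)·(−1) = −60 ≡ 5, so v_2 = 5^{−1} = 8 (mod 13).
  i = 3 (α = 9): (9−1)(9−3)(9−8)(9−4) = 8·6·1·5 = 240 ≡ 6, so v_3 = 6^{−1} = 11 (mod 13).
  i = 4 (α = 8): (8−1)(8−3)(8−9)(8−4) = 7·5·(−1)·4 = −140 ≡ 3, so v_4 = 3^{−1} = 9 (mod 13).
  i = 5 (α = 4): (4−1)(4−3)(4−9)(4−8) = 3·1·(−5)·(−4) = 60 ≡ 8, so v_5 = 8^{−1} = 5 (mod 13).
  v = [6, 8, 11, 9, 5].
Step 2: syndromes of r = [0, 12, 8, 7, 3] (all sums mod 13).
  S_0 = Σ v_i r_i = 6·0 + 8·12 + 11·8 + 9·7 + 5·3 = 262 ≡ 2.
  S_1 = Σ v_i α_i r_i = 6·1·0 + 8·3·12 + 11·9·8 + 9·8·7 + 5·4·3 = 1644 ≡ 6.
  α_i^2 mod 13 = [1, 9, 3, 12, 3].
  S_2 = Σ v_i α_i^2 r_i = 6·1·0 + 8·9·12 + 11·3·8 + 9·12·7 + 5·3·3 = 1929 ≡ 5.
  S = (2, 6, 5) ≠ 0, so r is not a codeword (an error is present).
Step 3: locate the error. For a single error e at position i, S_ℓ = v_i·e·α_i^ℓ, so α_err = S_1/S_0.
  S_0^{−1} = 2^{−1} = 7 (mod 13), so α_err = 6·7 = 42 ≡ 3 = α_2. Error position i = 2.
  Consistency check: S_2/S_1 = 5·11 = 55 ≡ 3 = α_err ✓ (single-error assumption holds).
Step 4: error magnitude e = S_0/v_2 = S_0·∏_{j≠2}(α_2 − α_j) = 2·5 = 10 ≡ 10 (mod 13).
Step 5: correct position 2: c_2 = r_2 − e = 12 − 10 ≡ 2 (mod 13). Hence c = [0, 2, 8, 7, 3].
  Check: interpolating c through the α_i gives m(x) = 12 + 1·x (degree < 2) with m(α_i) = c_i for every i, so c is indeed a codeword.


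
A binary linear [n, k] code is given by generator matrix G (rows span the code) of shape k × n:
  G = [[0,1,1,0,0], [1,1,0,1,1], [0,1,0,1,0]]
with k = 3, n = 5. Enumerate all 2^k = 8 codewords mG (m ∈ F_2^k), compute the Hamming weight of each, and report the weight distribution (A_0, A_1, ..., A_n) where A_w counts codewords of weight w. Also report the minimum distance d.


Weight distribution: A_0 = 1, A_2 = 4, A_4 = 3. Minimum distance d = 2.

Enumerate all 2^3 = 8 messages m ∈ F_2^3.
For each, compute codeword c = mG in F_2^5, then tally its weight.
  m = 000 → c = 00000, weight = 0.
  m = 100 → c = 01100, weight = 2.
  m = 010 → c = 11011, weight = 4.
  m = 110 → c = 10111, weight = 4.
  m = 001 → c = 01010, weight = 2.
  m = 101 → c = 00110, weight = 2.
  m = 011 → c = 10001, weight = 2.
  m = 111 → c = 11101, weight = 4.
Tally weights:
  weight 0: 1 codewords.
  weight 2: 4 codewords.
  weight 4: 3 codewords.
Minimum distance d = smallest w > 0 with A_w > 0 = 2.
Sanity: Σ A_w = 8 = 2^3 = 8 ✓.


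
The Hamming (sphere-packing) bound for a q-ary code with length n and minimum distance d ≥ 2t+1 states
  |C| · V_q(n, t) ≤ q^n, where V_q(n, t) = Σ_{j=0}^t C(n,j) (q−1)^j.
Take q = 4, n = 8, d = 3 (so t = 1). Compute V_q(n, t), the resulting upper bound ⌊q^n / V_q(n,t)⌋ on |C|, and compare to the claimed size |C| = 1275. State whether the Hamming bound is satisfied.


V_q(n, t) = 25, q^n = 65536, Hamming bound = 2621, |C| = 1275 ≤ bound (satisfied).

Step 1: Compute V_q(n, t) = Σ_{j=0}^1 C(n, j) (q−1)^j.
  j = 0: C(8,0)·(3)^0 = 1·1 = 1.
  j = 1: C(8,1)·(3)^1 = 8·3 = 24.
  V_q(n, t) = 1 + 24 = 25.
Step 2: q^n = 4^8 = 65536.
Step 3: Hamming bound ⌊q^n / V_q(n,t)⌋ = ⌊65536/25⌋ = 2621.
Step 4: Compare |C| = 1275 to 2621: satisfied.
The claimed |C| lies below the Hamming bound.


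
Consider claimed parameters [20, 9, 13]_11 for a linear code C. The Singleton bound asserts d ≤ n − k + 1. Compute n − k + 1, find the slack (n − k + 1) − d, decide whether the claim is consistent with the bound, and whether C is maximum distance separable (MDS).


Singleton RHS = n − k + 1 = 12, slack = -1, bound violated (no such code; not MDS).

Singleton bound: d ≤ n − k + 1.
Here n = 20, k = 9, so n − k + 1 = 12.
Given d = 13, check d ≤ 12: NO.
Slack = (n − k + 1) − d = -1.
The slack is negative: d = 13 exceeds n − k + 1 = 12 by 1, so the Singleton bound is violated and no linear [20, 9, 13]_11 code can exist. In particular it is not MDS (MDS requires d = n − k + 1 exactly).
Description: the claimed parameters are [20, 9, 13]_11; such a code would be impossible (violates the Singleton bound).


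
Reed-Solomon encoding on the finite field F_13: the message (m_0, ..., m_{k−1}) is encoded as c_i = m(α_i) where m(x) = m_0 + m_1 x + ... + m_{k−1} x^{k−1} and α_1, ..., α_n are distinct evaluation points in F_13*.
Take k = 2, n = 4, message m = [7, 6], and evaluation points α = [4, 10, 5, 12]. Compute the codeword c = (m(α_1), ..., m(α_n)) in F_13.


c = [5, 2, 11, 1]

Message polynomial: m(x) = 7 + 6·x (mod 13).
For each evaluation point α_i, compute m(α_i) mod 13:
  α_1 = 4: Horner steps 6 → 5, so m(4) = 5.
  α_2 = 10: Horner steps 6 → 2, so m(10) = 2.
  α_3 = 5: Horner steps 6 → 11, so m(5) = 11.
  α_4 = 12: Horner steps 6 → 1, so m(12) = 1.
Codeword c = [5, 2, 11, 1] ∈ F_13^4.


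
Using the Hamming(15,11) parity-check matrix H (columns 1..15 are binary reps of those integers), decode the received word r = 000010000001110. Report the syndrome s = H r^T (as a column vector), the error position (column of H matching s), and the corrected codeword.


s = (1, 0, 1, 0)^T, error position = 10, corrected codeword c = 000010000101110

Compute s = H r^T mod 2 one row at a time:
  s_1 = 0 + 0 + 0 + 0 + 1 + 1 + 1 + 0 = 3 ≡ 1 (mod 2).
  s_2 = 0 + 1 + 0 + 0 + 1 + 1 + 1 + 0 = 4 ≡ 0 (mod 2).
  s_3 = 0 + 0 + 0 + 0 + 0 + 0 + 1 + 0 = 1 ≡ 1 (mod 2).
  s_4 = 0 + 0 + 1 + 0 + 0 + 0 + 1 + 0 = 2 ≡ 0 (mod 2).
s = (1, 0, 1, 0)^T — this equals column 10 of H (binary 1010), so error is at position 10.
Correct: flip bit 10 of r = 000010000001110 to get c = 000010000101110.


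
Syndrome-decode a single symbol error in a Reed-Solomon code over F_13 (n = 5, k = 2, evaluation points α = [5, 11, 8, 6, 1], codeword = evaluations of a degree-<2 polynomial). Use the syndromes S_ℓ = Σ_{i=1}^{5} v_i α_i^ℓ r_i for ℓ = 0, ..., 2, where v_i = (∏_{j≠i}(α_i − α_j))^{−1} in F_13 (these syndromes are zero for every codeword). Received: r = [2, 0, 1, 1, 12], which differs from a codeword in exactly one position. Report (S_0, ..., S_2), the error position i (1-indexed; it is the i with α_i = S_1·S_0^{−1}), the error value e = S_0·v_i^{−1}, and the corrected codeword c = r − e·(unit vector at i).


S = (9, 2, 12), error at position 4, error magnitude e = 8, c = [2, 0, 1, 6, 12].

Step 1: column multipliers v_i = (∏_{j≠i}(α_i − α_j))^{−1} mod 13.
  i = 1 (α = 5): (5−11)(5−8)(5−6)(5−1) = (−6)·(−3)·(−1)·4 = −72 ≡ 6, so v_1 = 6^{−1} = 11 (mod 13).
  i = 2 (α = 11): (11−5)(11−8)(11−6)(11−1) = 6·3·5·10 = 900 ≡ 3, so v_2 = 3^{−1} = 9 (mod 13).
  i = 3 (α = 8): (8−5)(8−11)(8−6)(8−1) = 3·(−3)·2·7 = −126 ≡ 4, so v_3 = 4^{−1} = 10 (mod 13).
  i = 4 (α = 6): (6−5)(6−11)(6−8)(6−1) = 1·(−5)·(−2)·5 = 50 ≡ 11, so v_4 = 11^{−1} = 6 (mod 13).
  i = 5 (α = 1): (1−5)(1−11)(1−8)(1−6) = (−4)·(−10)·(−7)·(−5) = 1400 ≡ 9, so v_5 = 9^{−1} = 3 (mod 13).
  v = [11, 9, 10, 6, 3].
Step 2: syndromes of r = [2, 0, 1, 1, 12] (all sums mod 13).
  S_0 = Σ v_i r_i = 11·2 + 9·0 + 10·1 + 6·1 + 3·12 = 74 ≡ 9.
  S_1 = Σ v_i α_i r_i = 11·5·2 + 9·11·0 + 10·8·1 + 6·6·1 + 3·1·12 = 262 ≡ 2.
  α_i^2 mod 13 = [12, 4, 12, 10, 1].
  S_2 = Σ v_i α_i^2 r_i = 11·12·2 + 9·4·0 + 10·12·1 + 6·10·1 + 3·1·12 = 480 ≡ 12.
  S = (9, 2, 12) ≠ 0, so r is not a codeword (an error is present).
Step 3: locate the error. For a single error e at position i, S_ℓ = v_i·e·α_i^ℓ, so α_err = S_1/S_0.
  S_0^{−1} = 9^{−1} = 3 (mod 13), so α_err = 2·3 = 6 ≡ 6 = α_4. Error position i = 4.
  Consistency check: S_2/S_1 = 12·7 = 84 ≡ 6 = α_err ✓ (single-error assumption holds).
Step 4: error magnitude e = S_0/v_4 = S_0·∏_{j≠4}(α_4 − α_j) = 9·11 = 99 ≡ 8 (mod 13).
Step 5: correct position 4: c_4 = r_4 − e = 1 − 8 ≡ 6 (mod 13). Hence c = [2, 0, 1, 6, 12].
  Check: interpolating c through the α_i gives m(x) = 8 + 4·x (degree < 2) with m(α_i) = c_i for every i, so c is indeed a codeword.


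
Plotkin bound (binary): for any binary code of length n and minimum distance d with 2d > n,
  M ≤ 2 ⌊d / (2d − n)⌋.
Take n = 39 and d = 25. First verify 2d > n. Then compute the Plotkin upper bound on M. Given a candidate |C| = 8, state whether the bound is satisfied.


Plotkin bound M ≤ 4; given |C| = 8 > bound (violated).

Check applicability: 2d = 50, n = 39.
2d − n = 11 > 0, so Plotkin applies.
Compute d/(2d−n) = 25/11 ≈ 2.2727.
⌊d/(2d−n)⌋ = 2.
Plotkin bound: M ≤ 2·2 = 4.
Given |C| = 8, check: VIOLATED.
This |C| is above the Plotkin bound, so no binary code with n = 39, d = 25 and 8 codewords exists.


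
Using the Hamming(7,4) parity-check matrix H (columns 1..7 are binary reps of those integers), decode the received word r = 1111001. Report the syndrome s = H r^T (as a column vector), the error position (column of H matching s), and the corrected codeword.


s = (0, 1, 1)^T, error position = 3, corrected codeword c = 1101001

Compute s = H r^T mod 2 one row at a time:
  s_1 = 1 + 0 + 0 + 1 = 2 ≡ 0 (mod 2).
  s_2 = 1 + 1 + 0 + 1 = 3 ≡ 1 (mod 2).
  s_3 = 1 + 1 + 0 + 1 = 3 ≡ 1 (mod 2).
s = (0, 1, 1)^T — this equals column 3 of H (binary 011), so error is at position 3.
Correct: flip bit 3 of r = 1111001 to get c = 1101001.


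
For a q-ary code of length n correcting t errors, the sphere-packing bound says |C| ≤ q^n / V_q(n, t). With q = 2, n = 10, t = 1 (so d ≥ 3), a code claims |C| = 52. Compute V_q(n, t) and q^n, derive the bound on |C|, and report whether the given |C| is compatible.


V_q(n, t) = 11, q^n = 1024, Hamming bound = 93, |C| = 52 ≤ bound (satisfied).

Step 1: Compute V_q(n, t) = Σ_{j=0}^1 C(n, j) (q−1)^j.
  j = 0: C(10,0)·(1)^0 = 1·1 = 1.
  j = 1: C(10,1)·(1)^1 = 10·1 = 10.
  V_q(n, t) = 1 + 10 = 11.
Step 2: q^n = 2^10 = 1024.
Step 3: Hamming bound ⌊q^n / V_q(n,t)⌋ = ⌊1024/11⌋ = 93.
Step 4: Compare |C| = 52 to 93: satisfied.
The claimed |C| lies below the Hamming bound.


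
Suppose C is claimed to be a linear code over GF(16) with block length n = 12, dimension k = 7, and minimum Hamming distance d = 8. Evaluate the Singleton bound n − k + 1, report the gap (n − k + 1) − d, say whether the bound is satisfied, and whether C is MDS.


Singleton RHS = n − k + 1 = 6, slack = -2, bound violated (no such code; not MDS).

Singleton bound: d ≤ n − k + 1.
Here n = 12, k = 7, so n − k + 1 = 6.
Given d = 8, check d ≤ 6: NO.
Slack = (n − k + 1) − d = -2.
The slack is negative: d = 8 exceeds n − k + 1 = 6 by 2, so the Singleton bound is violated and no linear [12, 7, 8]_16 code can exist. In particular it is not MDS (MDS requires d = n − k + 1 exactly).
Description: the claimed parameters are [12, 7, 8]_16; such a code would be impossible (violates the Singleton bound).


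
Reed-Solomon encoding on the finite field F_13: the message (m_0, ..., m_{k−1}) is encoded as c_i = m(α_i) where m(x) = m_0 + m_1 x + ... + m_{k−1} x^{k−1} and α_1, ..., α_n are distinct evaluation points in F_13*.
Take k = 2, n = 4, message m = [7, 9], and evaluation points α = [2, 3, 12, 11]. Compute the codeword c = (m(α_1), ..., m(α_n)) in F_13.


c = [12, 8, 11, 2]

Message polynomial: m(x) = 7 + 9·x (mod 13).
For each evaluation point α_i, compute m(α_i) mod 13:
  α_1 = 2: Horner steps 9 → 12, so m(2) = 12.
  α_2 = 3: Horner steps 9 → 8, so m(3) = 8.
  α_3 = 12: Horner steps 9 → 11, so m(12) = 11.
  α_4 = 11: Horner steps 9 → 2, so m(11) = 2.
Codeword c = [12, 8, 11, 2] ∈ F_13^4.


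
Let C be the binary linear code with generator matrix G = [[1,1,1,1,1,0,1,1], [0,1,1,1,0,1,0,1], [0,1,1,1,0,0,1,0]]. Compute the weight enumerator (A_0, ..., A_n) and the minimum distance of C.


Weight distribution: A_0 = 1, A_3 = 2, A_4 = 2, A_5 = 1, A_6 = 1, A_7 = 1. Minimum distance d = 3.

Enumerate all 2^3 = 8 messages m ∈ F_2^3.
For each, compute codeword c = mG in F_2^8, then tally its weight.
  m = 000 → c = 00000000, weight = 0.
  m = 100 → c = 11111011, weight = 7.
  m = 010 → c = 01110101, weight = 5.
  m = 110 → c = 10001110, weight = 4.
  m = 001 → c = 01110010, weight = 4.
  m = 101 → c = 10001001, weight = 3.
  m = 011 → c = 00000111, weight = 3.
  m = 111 → c = 11111100, weight = 6.
Tally weights:
  weight 0: 1 codewords.
  weight 3: 2 codewords.
  weight 4: 2 codewords.
  weight 5: 1 codewords.
  weight 6: 1 codewords.
  weight 7: 1 codewords.
Minimum distance d = smallest w > 0 with A_w > 0 = 3.
Sanity: Σ A_w = 8 = 2^3 = 8 ✓.


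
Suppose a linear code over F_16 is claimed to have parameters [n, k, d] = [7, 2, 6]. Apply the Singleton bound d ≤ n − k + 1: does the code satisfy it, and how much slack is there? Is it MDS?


Singleton RHS = n − k + 1 = 6, slack = 0, bound satisfied, MDS.

Singleton bound: d ≤ n − k + 1.
Here n = 7, k = 2, so n − k + 1 = 6.
Given d = 6, check d ≤ 6: YES.
Slack = (n − k + 1) − d = 0.
The code is MDS (slack = 0).
Description: the claimed parameters are [7, 2, 6]_16; such a code would be MDS (meets Singleton bound).


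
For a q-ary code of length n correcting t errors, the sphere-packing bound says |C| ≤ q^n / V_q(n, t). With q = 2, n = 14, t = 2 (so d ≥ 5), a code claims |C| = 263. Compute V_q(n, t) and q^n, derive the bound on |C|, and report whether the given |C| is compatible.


V_q(n, t) = 106, q^n = 16384, Hamming bound = 154, |C| = 263 > bound (violated).

Step 1: Compute V_q(n, t) = Σ_{j=0}^2 C(n, j) (q−1)^j.
  j = 0: C(14,0)·(1)^0 = 1·1 = 1.
  j = 1: C(14,1)·(1)^1 = 14·1 = 14.
  j = 2: C(14,2)·(1)^2 = 91·1 = 91.
  V_q(n, t) = 1 + 14 + 91 = 106.
Step 2: q^n = 2^14 = 16384.
Step 3: Hamming bound ⌊q^n / V_q(n,t)⌋ = ⌊16384/106⌋ = 154.
Step 4: Compare |C| = 263 to 154: violated.
The claimed |C| lies above the Hamming bound, so no 2-ary code of length 14 with d ≥ 5 can have 263 codewords.


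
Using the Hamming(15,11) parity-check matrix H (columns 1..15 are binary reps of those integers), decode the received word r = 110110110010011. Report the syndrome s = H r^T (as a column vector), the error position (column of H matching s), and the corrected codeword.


s = (0, 1, 1, 1)^T, error position = 7, corrected codeword c = 110110010010011

Compute s = H r^T mod 2 one row at a time:
  s_1 = 1 + 0 + 0 + 1 + 0 + 0 + 1 + 1 = 4 ≡ 0 (mod 2).
  s_2 = 1 + 1 + 0 + 1 + 0 + 0 + 1 + 1 = 5 ≡ 1 (mod 2).
  s_3 = 1 + 0 + 0 + 1 + 0 + 1 + 1 + 1 = 5 ≡ 1 (mod 2).
  s_4 = 1 + 0 + 1 + 1 + 0 + 1 + 0 + 1 = 5 ≡ 1 (mod 2).
s = (0, 1, 1, 1)^T — this equals column 7 of H (binary 0111), so error is at position 7.
Correct: flip bit 7 of r = 110110110010011 to get c = 110110010010011.


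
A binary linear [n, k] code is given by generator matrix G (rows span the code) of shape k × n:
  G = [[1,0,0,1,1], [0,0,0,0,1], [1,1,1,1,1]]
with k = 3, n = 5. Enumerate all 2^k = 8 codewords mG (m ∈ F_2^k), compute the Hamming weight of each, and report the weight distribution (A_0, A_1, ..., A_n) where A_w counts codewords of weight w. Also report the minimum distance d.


Weight distribution: A_0 = 1, A_1 = 1, A_2 = 2, A_3 = 2, A_4 = 1, A_5 = 1. Minimum distance d = 1.

Enumerate all 2^3 = 8 messages m ∈ F_2^3.
For each, compute codeword c = mG in F_2^5, then tally its weight.
  m = 000 → c = 00000, weight = 0.
  m = 100 → c = 10011, weight = 3.
  m = 010 → c = 00001, weight = 1.
  m = 110 → c = 10010, weight = 2.
  m = 001 → c = 11111, weight = 5.
  m = 101 → c = 01100, weight = 2.
  m = 011 → c = 11110, weight = 4.
  m = 111 → c = 01101, weight = 3.
Tally weights:
  weight 0: 1 codewords.
  weight 1: 1 codewords.
  weight 2: 2 codewords.
  weight 3: 2 codewords.
  weight 4: 1 codewords.
  weight 5: 1 codewords.
Minimum distance d = smallest w > 0 with A_w > 0 = 1.
Sanity: Σ A_w = 8 = 2^3 = 8 ✓.


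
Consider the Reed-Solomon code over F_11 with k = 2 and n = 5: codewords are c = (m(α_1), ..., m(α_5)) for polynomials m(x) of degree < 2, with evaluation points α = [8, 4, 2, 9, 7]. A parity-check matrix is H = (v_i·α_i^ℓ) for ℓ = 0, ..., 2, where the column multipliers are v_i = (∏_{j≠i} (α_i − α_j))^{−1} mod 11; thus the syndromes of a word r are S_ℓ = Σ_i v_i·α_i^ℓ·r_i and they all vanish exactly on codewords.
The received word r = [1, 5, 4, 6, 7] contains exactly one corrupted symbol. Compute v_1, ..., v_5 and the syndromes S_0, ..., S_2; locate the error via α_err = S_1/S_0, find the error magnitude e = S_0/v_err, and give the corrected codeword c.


S = (2, 8, 10), error at position 2, error magnitude e = 2, c = [1, 3, 4, 6, 7].

Step 1: column multipliers v_i = (∏_{j≠i}(α_i − α_j))^{−1} mod 11.
  i = 1 (α = 8): (8−4)(8−2)(8−9)(8−7) = 4·6·(−1)·1 = −24 ≡ 9, so v_1 = 9^{−1} = 5 (mod 11).
  i = 2 (α = 4): (4−8)(4−2)(4−9)(4−7) = (−4)·2·(−5)·(−3) = −120 ≡ 1, so v_2 = 1^{−1} = 1 (mod 11).
  i = 3 (α = 2): (2−8)(2−4)(2−9)(2−7) = (−6)·(−2)·(−7)·(−5) = 420 ≡ 2, so v_3 = 2^{−1} = 6 (mod 11).
  i = 4 (α = 9): (9−8)(9−4)(9−2)(9−7) = 1·5·7·2 = 70 ≡ 4, so v_4 = 4^{−1} = 3 (mod 11).
  i = 5 (α = 7): (7−8)(7−4)(7−2)(7−9) = (−1)·3·5·(−2) = 30 ≡ 8, so v_5 = 8^{−1} = 7 (mod 11).
  v = [5, 1, 6, 3, 7].
Step 2: syndromes of r = [1, 5, 4, 6, 7] (all sums mod 11).
  S_0 = Σ v_i r_i = 5·1 + 1·5 + 6·4 + 3·6 + 7·7 = 101 ≡ 2.
  S_1 = Σ v_i α_i r_i = 5·8·1 + 1·4·5 + 6·2·4 + 3·9·6 + 7·7·7 = 613 ≡ 8.
  α_i^2 mod 11 = [9, 5, 4, 4, 5].
  S_2 = Σ v_i α_i^2 r_i = 5·9·1 + 1·5·5 + 6·4·4 + 3·4·6 + 7·5·7 = 483 ≡ 10.
  S = (2, 8, 10) ≠ 0, so r is not a codeword (an error is present).
Step 3: locate the error. For a single error e at position i, S_ℓ = v_i·e·α_i^ℓ, so α_err = S_1/S_0.
  S_0^{−1} = 2^{−1} = 6 (mod 11), so α_err = 8·6 = 48 ≡ 4 = α_2. Error position i = 2.
  Consistency check: S_2/S_1 = 10·7 = 70 ≡ 4 = α_err ✓ (single-error assumption holds).
Step 4: error magnitude e = S_0/v_2 = S_0·∏_{j≠2}(α_2 − α_j) = 2·1 = 2 ≡ 2 (mod 11).
Step 5: correct position 2: c_2 = r_2 − e = 5 − 2 ≡ 3 (mod 11). Hence c = [1, 3, 4, 6, 7].
  Check: interpolating c through the α_i gives m(x) = 5 + 5·x (degree < 2) with m(α_i) = c_i for every i, so c is indeed a codeword.
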